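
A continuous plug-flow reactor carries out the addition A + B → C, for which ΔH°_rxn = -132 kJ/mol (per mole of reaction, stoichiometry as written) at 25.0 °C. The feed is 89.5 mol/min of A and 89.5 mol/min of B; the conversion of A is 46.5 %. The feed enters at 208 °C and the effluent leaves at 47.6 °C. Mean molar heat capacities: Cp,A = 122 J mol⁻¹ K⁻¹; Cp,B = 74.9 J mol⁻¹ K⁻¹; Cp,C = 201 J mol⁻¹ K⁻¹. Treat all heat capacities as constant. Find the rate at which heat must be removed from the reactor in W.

Extent of reaction ξ = 0.465 × 89.5 = 41.617 mol/min
Reaction term: ξ·ΔH°_rxn = 41.617 × -132 = -5493.5 kJ/min
Sensible, feed 208→25 °C: -3224.9 kJ/min
Outlet flows (mol/min): A 47.883, B 47.883, C 41.617
Sensible, products 25→47.6 °C: 402.13 kJ/min
Q = ΔH = -8316.3 kJ/min = -138.61 kW
Heat removed = 138610 W

Q_out = 139000 W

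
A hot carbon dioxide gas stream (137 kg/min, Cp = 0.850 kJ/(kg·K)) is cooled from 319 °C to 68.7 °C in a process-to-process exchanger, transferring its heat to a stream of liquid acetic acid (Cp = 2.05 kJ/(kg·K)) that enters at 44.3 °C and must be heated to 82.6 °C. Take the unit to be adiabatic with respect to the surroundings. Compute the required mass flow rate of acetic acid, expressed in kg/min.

ṁ_c = 371 kg/min

Heat released by hot stream: Q = 137 × 0.850 × (319 − 68.7) = 29147 kJ/min
Energy balance on cold side (adiabatic exchanger): Q = ṁ_c·Cp_c·(T_c,out − T_c,in)
ṁ_c = 29147 / [2.05 × (82.6 − 44.3)] = 371.23 kg/min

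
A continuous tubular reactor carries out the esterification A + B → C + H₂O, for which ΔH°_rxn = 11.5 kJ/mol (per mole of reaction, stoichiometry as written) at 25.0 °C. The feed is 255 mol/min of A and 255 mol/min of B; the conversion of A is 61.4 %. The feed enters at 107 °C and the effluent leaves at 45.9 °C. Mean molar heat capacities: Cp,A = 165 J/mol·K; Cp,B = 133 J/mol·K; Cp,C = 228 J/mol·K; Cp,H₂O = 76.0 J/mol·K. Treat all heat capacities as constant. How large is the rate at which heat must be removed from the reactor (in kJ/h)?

Extent of reaction ξ = 0.614 × 255 = 156.57 mol/min
Reaction term: ξ·ΔH°_rxn = 156.57 × 11.5 = 1800.6 kJ/min
Sensible, feed 107→25 °C: -6231.2 kJ/min
Outlet flows (mol/min): A 98.43, B 98.43, C 156.57, H₂O 156.57
Sensible, products 25→45.9 °C: 1607.8 kJ/min
Q = ΔH = -2822.8 kJ/min = -47.047 kW
Heat removed = 169370 kJ/h

Q_out = 169000 kJ/h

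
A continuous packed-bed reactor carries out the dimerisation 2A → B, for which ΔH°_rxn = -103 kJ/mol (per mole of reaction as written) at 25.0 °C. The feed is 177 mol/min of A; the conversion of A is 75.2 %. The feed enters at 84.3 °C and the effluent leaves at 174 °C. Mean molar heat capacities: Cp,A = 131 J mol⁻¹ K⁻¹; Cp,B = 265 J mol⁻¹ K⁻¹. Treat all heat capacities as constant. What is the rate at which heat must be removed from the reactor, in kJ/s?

Extent of reaction ξ = 0.752 × 177 / 2 = 66.552 mol/min
Reaction term: ξ·ΔH°_rxn = 66.552 × -103 = -6854.9 kJ/min
Sensible, feed 84.3→25 °C: -1375 kJ/min
Outlet flows (mol/min): A 43.896, B 66.552
Sensible, products 25→174 °C: 3484.6 kJ/min
Q = ΔH = -4745.2 kJ/min = -79.087 kW
Heat removed = 79.087 kJ/s

Q_out = 79.1 kJ/s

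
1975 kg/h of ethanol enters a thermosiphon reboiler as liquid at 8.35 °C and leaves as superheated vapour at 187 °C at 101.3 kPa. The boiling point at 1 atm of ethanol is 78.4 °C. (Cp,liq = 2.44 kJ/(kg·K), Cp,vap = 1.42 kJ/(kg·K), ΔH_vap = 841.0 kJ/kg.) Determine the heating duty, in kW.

Q = 640 kW

liquid 8.35→78.4 °C: 170.92 kJ/kg
vaporisation at 78.4 °C: 841 kJ/kg
vapour 78.4→187 °C: 154.21 kJ/kg
Δh = 170.92 + 841 + 154.21 = 1166.1 kJ/kg
Q = ṁ·Δh = 1975 kg/h × 1166.1 kJ/kg = 2.3031e+06 kJ/h
|Q| = 639.75 kW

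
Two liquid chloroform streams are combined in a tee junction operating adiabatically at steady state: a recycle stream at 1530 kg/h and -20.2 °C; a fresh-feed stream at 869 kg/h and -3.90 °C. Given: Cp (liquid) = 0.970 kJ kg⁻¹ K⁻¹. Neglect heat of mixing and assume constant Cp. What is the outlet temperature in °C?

Energy balance with Q = 0: Σ ṁᵢCp,ᵢ(T_out − Tᵢ) = 0
T_out = Σ ṁᵢCp,ᵢTᵢ / Σ ṁᵢCp,ᵢ
      = -33266 / 2327 = -14.296 °C

T_out = -14.3 °C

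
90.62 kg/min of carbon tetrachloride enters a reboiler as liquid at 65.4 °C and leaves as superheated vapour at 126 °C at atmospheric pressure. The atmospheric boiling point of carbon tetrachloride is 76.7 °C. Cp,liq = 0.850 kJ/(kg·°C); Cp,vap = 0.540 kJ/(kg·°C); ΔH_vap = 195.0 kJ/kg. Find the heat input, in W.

liquid 65.4→76.7 °C: 9.605 kJ/kg
vaporisation at 76.7 °C: 195 kJ/kg
vapour 76.7→126 °C: 26.622 kJ/kg
Δh = 9.605 + 195 + 26.622 = 231.23 kJ/kg
Q = ṁ·Δh = 90.62 kg/min × 231.23 kJ/kg = 20954 kJ/min
|Q| = 349.23 kW = 349230 W

Q = 349000 W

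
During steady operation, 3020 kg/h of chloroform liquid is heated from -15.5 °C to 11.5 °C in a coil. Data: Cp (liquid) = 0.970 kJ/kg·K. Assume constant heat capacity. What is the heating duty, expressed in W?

Q = 22000 W

Q = ṁ·Cp·ΔT = 3020 × 0.970 × (11.5 − -15.5) = 79094 kJ/h
Converting: 79094 / 3600 s = 21.971 kW
Heating duty = 21970 W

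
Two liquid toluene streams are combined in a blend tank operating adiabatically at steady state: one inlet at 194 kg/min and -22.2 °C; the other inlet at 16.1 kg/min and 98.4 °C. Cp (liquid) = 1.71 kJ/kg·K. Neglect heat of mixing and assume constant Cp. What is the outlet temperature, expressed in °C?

No heat crosses the boundary, so H_out = H_in.
Σ ṁᵢCp,ᵢTᵢ = 194×1.71×-22.2 + 16.1×1.71×98.4 = -4655.6
Σ ṁᵢCp,ᵢ = 194×1.71 + 16.1×1.71 = 359.27
T_out = -4655.6 / 359.27 = -12.958 °C

T_out = -13.0 °C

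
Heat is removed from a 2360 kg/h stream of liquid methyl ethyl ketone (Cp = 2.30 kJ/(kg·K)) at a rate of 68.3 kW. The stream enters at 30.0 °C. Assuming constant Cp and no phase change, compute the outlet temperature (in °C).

T_out = -15.3 °C

Q = 68.3 kW = 245880 kJ/h
ΔT = Q/(ṁ·Cp) = 245880/(2360×2.30) = 45.298 K
T_out = 30.0 − 45.298 = -15.298 °C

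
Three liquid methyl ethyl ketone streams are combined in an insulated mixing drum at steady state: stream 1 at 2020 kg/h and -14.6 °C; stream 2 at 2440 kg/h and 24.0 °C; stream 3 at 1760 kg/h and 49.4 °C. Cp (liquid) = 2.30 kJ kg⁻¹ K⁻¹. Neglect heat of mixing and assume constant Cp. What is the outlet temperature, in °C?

Energy balance with Q = 0: Σ ṁᵢCp,ᵢ(T_out − Tᵢ) = 0
T_out = Σ ṁᵢCp,ᵢTᵢ / Σ ṁᵢCp,ᵢ
      = 266830 / 14306 = 18.651 °C

T_out = 18.7 °C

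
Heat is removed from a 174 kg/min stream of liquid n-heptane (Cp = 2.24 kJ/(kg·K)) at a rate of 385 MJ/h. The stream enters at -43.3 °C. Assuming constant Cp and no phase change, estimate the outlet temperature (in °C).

T_out = -59.8 °C

Q = 385 MJ/h = 6416.7 kJ/min
ΔT = Q/(ṁ·Cp) = 6416.7/(174×2.24) = 16.463 K
T_out = -43.3 − 16.463 = -59.763 °C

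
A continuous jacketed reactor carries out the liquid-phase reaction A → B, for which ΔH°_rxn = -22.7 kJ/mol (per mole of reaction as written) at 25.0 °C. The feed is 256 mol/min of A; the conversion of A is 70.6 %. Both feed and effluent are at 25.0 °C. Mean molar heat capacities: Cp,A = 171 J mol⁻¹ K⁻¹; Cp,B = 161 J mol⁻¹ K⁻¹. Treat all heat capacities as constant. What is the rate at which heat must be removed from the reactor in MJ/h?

Extent of reaction ξ = 0.706 × 256 = 180.74 mol/min
Reaction term: ξ·ΔH°_rxn = 180.74 × -22.7 = -4102.7 kJ/min
Q = ΔH = -4102.7 kJ/min = -68.378 kW
Heat removed = 246.16 MJ/h

Q_out = 246 MJ/h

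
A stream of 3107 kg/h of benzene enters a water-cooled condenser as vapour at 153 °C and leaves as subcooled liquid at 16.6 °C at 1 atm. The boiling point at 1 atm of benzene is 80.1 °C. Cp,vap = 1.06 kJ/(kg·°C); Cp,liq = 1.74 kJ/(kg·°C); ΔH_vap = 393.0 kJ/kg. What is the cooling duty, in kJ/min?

vapour 153→80.1 °C: -77.274 kJ/kg
condensation at 80.1 °C: -393 kJ/kg
liquid 80.1→16.6 °C: -110.49 kJ/kg
Δh = -77.274 + -393 + -110.49 = -580.76 kJ/kg
Q = ṁ·Δh = 3107 kg/h × -580.76 kJ/kg = -1.8044e+06 kJ/h
|Q| = 501.23 kW = 30074 kJ/min

Q_c = 30100 kJ/min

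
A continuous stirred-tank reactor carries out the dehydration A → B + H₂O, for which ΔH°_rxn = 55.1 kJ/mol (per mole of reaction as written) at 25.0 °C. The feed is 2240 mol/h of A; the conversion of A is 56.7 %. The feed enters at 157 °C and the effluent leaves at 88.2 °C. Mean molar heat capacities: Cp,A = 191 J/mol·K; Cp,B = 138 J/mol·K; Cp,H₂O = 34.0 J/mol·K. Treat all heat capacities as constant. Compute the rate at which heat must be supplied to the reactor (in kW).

Extent of reaction ξ = 0.567 × 2240 = 1270.1 mol/h
Reaction term: ξ·ΔH°_rxn = 1270.1 × 55.1 = 69981 kJ/h
Sensible, feed 157→25 °C: -56475 kJ/h
Outlet flows (mol/h): A 969.92, B 1270.1, H₂O 1270.1
Sensible, products 25→88.2 °C: 25514 kJ/h
Q = ΔH = 39021 kJ/h = 10.839 kW
Heat supplied = 10.839 kW

Q_in = 10.8 kW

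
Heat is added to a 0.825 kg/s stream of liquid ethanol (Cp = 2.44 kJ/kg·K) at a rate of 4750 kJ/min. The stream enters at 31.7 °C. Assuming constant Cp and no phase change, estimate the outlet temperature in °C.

T_out = 71.0 °C

Q = 4750 kJ/min = 79.167 kJ/s
ΔT = Q/(ṁ·Cp) = 79.167/(0.825×2.44) = 39.328 K
T_out = 31.7 + 39.328 = 71.028 °C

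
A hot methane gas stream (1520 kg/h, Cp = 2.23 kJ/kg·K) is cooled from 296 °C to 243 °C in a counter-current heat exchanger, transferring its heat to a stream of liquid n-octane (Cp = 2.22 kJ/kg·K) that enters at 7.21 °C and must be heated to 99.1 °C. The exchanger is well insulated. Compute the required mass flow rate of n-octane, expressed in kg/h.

Heat released by hot stream: Q = 1520 × 2.23 × (296 − 243) = 179650 kJ/h
Energy balance on cold side (adiabatic exchanger): Q = ṁ_c·Cp_c·(T_c,out − T_c,in)
ṁ_c = 179650 / [2.22 × (99.1 − 7.21)] = 880.65 kg/h

ṁ_c = 881 kg/h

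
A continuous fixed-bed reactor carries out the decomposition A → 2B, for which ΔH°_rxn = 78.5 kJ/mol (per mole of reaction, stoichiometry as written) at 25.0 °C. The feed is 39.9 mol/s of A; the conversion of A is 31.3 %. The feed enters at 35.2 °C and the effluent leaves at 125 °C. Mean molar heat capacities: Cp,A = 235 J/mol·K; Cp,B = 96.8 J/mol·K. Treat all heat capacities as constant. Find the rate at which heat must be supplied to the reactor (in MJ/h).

Q_in = 6370 MJ/h

Extent of reaction ξ = 0.313 × 39.9 = 12.489 mol/s
Reaction term: ξ·ΔH°_rxn = 12.489 × 78.5 = 980.36 kJ/s
Sensible, feed 35.2→25 °C: -95.64 kJ/s
Outlet flows (mol/s): A 27.411, B 24.977
Sensible, products 25→125 °C: 885.95 kJ/s
Q = ΔH = 1770.7 kJ/s = 1770.7 kW
Heat supplied = 6374.4 MJ/h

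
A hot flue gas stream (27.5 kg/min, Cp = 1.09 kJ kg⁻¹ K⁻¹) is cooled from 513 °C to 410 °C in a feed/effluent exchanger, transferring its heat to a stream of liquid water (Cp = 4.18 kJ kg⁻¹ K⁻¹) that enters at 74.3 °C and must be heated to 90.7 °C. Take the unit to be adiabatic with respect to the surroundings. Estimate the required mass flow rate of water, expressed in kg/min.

ṁ_c = 45.0 kg/min

Heat released by hot stream: Q = 27.5 × 1.09 × (513 − 410) = 3087.4 kJ/min
Energy balance on cold side (adiabatic exchanger): Q = ṁ_c·Cp_c·(T_c,out − T_c,in)
ṁ_c = 3087.4 / [4.18 × (90.7 − 74.3)] = 45.038 kg/min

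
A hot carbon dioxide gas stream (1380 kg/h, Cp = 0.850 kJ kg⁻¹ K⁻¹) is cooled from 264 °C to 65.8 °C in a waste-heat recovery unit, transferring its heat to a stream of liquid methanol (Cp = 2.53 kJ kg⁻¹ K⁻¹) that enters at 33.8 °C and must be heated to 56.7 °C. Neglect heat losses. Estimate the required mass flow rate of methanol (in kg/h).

ṁ_c = 4010 kg/h

Heat released by hot stream: Q = 1380 × 0.850 × (264 − 65.8) = 232490 kJ/h
Energy balance on cold side (adiabatic exchanger): Q = ṁ_c·Cp_c·(T_c,out − T_c,in)
ṁ_c = 232490 / [2.53 × (56.7 − 33.8)] = 4012.8 kg/h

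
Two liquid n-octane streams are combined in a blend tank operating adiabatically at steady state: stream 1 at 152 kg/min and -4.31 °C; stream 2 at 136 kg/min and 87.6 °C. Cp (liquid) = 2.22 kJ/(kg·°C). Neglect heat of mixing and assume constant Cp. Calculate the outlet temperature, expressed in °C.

Adiabatic, steady state ⇒ Σ ṁᵢCp,ᵢ(T_out − Tᵢ) = 0
T_out = Σ ṁᵢCp,ᵢTᵢ / Σ ṁᵢCp,ᵢ
      = 24994 / 639.36 = 39.092 °C

T_out = 39.1 °C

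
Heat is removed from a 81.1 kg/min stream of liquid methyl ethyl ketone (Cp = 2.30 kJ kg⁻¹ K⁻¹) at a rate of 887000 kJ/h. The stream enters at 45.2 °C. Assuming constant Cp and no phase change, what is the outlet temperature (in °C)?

Q = 887000 kJ/h = 14783 kJ/min
ΔT = Q/(ṁ·Cp) = 14783/(81.1×2.30) = 79.254 K
T_out = 45.2 − 79.254 = -34.054 °C

T_out = -34.1 °C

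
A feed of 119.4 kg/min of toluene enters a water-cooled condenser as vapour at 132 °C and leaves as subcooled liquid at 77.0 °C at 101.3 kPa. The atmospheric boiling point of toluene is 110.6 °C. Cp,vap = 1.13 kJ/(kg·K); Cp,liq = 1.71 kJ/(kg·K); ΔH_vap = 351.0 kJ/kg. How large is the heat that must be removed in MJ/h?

Q_c = 3100 MJ/h

vapour 132→110.6 °C: -24.182 kJ/kg
condensation at 110.6 °C: -351 kJ/kg
liquid 110.6→77.0 °C: -57.456 kJ/kg
Δh = -24.182 + -351 + -57.456 = -432.64 kJ/kg
Q = ṁ·Δh = 119.4 kg/min × -432.64 kJ/kg = -51657 kJ/min
|Q| = 860.95 kW = 3099.4 MJ/h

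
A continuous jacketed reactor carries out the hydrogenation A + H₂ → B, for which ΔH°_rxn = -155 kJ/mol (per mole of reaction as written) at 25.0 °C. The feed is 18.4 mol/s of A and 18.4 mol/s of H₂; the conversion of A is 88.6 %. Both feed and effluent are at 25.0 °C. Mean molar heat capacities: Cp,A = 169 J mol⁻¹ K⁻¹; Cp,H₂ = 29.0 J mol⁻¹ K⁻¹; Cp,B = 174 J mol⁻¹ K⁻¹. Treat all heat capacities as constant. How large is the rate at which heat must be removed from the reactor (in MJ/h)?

Extent of reaction ξ = 0.886 × 18.4 = 16.302 mol/s
Reaction term: ξ·ΔH°_rxn = 16.302 × -155 = -2526.9 kJ/s
Q = ΔH = -2526.9 kJ/s = -2526.9 kW
Heat removed = 9096.7 MJ/h

Q_out = 9100 MJ/h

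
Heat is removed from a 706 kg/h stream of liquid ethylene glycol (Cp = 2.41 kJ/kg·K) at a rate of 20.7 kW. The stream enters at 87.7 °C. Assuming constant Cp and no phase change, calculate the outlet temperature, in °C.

Q = 20.7 kW = 74520 kJ/h
ΔT = Q/(ṁ·Cp) = 74520/(706×2.41) = 43.798 K
T_out = 87.7 − 43.798 = 43.902 °C

T_out = 43.9 °C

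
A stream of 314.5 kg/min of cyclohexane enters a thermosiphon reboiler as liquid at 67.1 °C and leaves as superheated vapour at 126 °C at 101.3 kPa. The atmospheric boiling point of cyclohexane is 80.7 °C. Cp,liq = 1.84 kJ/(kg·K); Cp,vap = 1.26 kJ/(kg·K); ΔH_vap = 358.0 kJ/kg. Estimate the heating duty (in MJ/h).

Q = 8300 MJ/h

liquid 67.1→80.7 °C: 25.024 kJ/kg
vaporisation at 80.7 °C: 358 kJ/kg
vapour 80.7→126 °C: 57.078 kJ/kg
Δh = 25.024 + 358 + 57.078 = 440.1 kJ/kg
Q = ṁ·Δh = 314.5 kg/min × 440.1 kJ/kg = 138410 kJ/min
|Q| = 2306.9 kW = 8304.7 MJ/h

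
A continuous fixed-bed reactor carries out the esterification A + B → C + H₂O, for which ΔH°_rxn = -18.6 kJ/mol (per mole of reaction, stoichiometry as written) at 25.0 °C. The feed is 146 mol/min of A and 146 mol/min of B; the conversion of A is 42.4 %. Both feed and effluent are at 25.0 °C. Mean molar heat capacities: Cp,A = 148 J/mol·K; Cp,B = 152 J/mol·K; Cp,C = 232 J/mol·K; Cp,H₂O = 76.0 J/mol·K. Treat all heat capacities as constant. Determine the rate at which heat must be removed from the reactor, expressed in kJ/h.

Q_out = 69100 kJ/h

Extent of reaction ξ = 0.424 × 146 = 61.904 mol/min
Reaction term: ξ·ΔH°_rxn = 61.904 × -18.6 = -1151.4 kJ/min
Q = ΔH = -1151.4 kJ/min = -19.19 kW
Heat removed = 69085 kJ/h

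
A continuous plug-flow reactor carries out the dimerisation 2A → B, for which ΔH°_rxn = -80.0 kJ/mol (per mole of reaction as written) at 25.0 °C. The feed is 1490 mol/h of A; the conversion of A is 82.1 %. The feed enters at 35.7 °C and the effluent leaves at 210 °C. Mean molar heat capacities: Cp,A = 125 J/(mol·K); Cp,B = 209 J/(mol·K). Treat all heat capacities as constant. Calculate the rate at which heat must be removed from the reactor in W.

Q_out = 5860 W

Extent of reaction ξ = 0.821 × 1490 / 2 = 611.64 mol/h
Reaction term: ξ·ΔH°_rxn = 611.64 × -80.0 = -48932 kJ/h
Sensible, feed 35.7→25 °C: -1992.9 kJ/h
Outlet flows (mol/h): A 266.71, B 611.64
Sensible, products 25→210 °C: 29817 kJ/h
Q = ΔH = -21108 kJ/h = -5.8632 kW
Heat removed = 5863.2 W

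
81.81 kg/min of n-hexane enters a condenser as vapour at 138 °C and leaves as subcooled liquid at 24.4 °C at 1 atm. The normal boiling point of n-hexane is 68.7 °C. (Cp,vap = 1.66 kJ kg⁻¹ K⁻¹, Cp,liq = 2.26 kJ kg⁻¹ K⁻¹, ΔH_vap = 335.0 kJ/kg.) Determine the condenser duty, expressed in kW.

Q_c = 750 kW

vapour 138→68.7 °C: -115.04 kJ/kg
condensation at 68.7 °C: -335 kJ/kg
liquid 68.7→24.4 °C: -100.12 kJ/kg
Δh = -115.04 + -335 + -100.12 = -550.16 kJ/kg
Q = ṁ·Δh = 81.81 kg/min × -550.16 kJ/kg = -45008 kJ/min
|Q| = 750.14 kW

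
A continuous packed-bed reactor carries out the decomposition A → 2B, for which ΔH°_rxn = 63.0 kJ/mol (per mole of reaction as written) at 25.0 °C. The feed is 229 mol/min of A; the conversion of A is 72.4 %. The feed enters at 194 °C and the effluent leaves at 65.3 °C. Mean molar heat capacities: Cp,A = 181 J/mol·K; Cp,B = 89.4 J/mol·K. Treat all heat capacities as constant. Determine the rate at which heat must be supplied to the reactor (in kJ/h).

Q_in = 306000 kJ/h

Extent of reaction ξ = 0.724 × 229 = 165.8 mol/min
Reaction term: ξ·ΔH°_rxn = 165.8 × 63.0 = 10445 kJ/min
Sensible, feed 194→25 °C: -7004.9 kJ/min
Outlet flows (mol/min): A 63.204, B 331.59
Sensible, products 25→65.3 °C: 1655.7 kJ/min
Q = ΔH = 5096 kJ/min = 84.933 kW
Heat supplied = 305760 kJ/h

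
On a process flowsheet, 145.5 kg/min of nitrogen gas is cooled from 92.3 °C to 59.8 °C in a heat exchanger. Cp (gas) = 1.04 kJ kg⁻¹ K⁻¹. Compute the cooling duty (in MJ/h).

Q = ṁ·Cp·ΔT = 145.5 × 1.04 × (59.8 − 92.3) = -4917.9 kJ/min
Converting: 4917.9 / 60 s = 81.965 kW
Cooling duty = 295.07 MJ/h

Q_c = 295 MJ/h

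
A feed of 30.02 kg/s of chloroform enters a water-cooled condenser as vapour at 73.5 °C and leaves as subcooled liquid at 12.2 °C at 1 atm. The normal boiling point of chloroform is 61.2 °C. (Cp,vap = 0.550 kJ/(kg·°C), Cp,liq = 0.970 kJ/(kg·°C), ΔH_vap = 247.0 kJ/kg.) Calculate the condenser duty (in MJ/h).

Q_c = 32600 MJ/h

vapour 73.5→61.2 °C: -6.765 kJ/kg
condensation at 61.2 °C: -247 kJ/kg
liquid 61.2→12.2 °C: -47.53 kJ/kg
Δh = -6.765 + -247 + -47.53 = -301.3 kJ/kg
Q = ṁ·Δh = 30.02 kg/s × -301.3 kJ/kg = -9044.9 kJ/s
|Q| = 9044.9 kW = 32562 MJ/h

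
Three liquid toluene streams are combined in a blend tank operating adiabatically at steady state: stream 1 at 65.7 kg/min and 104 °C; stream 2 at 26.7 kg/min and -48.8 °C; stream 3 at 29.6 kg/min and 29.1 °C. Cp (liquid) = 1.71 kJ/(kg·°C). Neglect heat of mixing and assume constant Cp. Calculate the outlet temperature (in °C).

No heat crosses the boundary, so H_out = H_in.
Σ ṁᵢCp,ᵢTᵢ = 65.7×1.71×104 + 26.7×1.71×-48.8 + 29.6×1.71×29.1 = 10929
Σ ṁᵢCp,ᵢ = 65.7×1.71 + 26.7×1.71 + 29.6×1.71 = 208.62
T_out = 10929 / 208.62 = 52.387 °C

T_out = 52.4 °C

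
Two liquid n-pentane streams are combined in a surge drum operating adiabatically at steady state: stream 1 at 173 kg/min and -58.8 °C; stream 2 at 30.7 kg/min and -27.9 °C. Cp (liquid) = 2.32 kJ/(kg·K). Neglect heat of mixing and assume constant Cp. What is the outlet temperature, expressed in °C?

T_out = -54.1 °C

No heat crosses the boundary, so H_out = H_in.
T_out = Σ ṁᵢCp,ᵢTᵢ / Σ ṁᵢCp,ᵢ
      = -25587 / 472.58 = -54.143 °C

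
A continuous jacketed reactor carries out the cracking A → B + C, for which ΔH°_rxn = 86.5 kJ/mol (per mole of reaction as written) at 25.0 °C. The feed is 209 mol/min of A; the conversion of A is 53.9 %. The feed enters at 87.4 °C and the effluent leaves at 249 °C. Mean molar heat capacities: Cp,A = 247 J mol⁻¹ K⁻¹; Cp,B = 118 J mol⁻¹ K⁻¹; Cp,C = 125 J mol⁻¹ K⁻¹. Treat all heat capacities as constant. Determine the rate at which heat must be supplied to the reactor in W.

Q_in = 300000 W

Extent of reaction ξ = 0.539 × 209 = 112.65 mol/min
Reaction term: ξ·ΔH°_rxn = 112.65 × 86.5 = 9744.3 kJ/min
Sensible, feed 87.4→25 °C: -3221.3 kJ/min
Outlet flows (mol/min): A 96.349, B 112.65, C 112.65
Sensible, products 25→249 °C: 11463 kJ/min
Q = ΔH = 17986 kJ/min = 299.76 kW
Heat supplied = 299760 W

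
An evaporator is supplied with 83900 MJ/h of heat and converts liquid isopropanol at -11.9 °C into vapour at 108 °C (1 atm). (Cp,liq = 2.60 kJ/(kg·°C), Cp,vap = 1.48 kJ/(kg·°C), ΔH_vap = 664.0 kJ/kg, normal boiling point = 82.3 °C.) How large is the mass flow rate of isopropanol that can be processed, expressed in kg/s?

ṁ = 24.6 kg/s

Δh = 2.60×(82.3−-11.9) + 664.0 + 1.48×(108−82.3) = 946.96 kJ/kg
Q = 83900 MJ/h = 23306 kJ/s = 23306 kJ/s
ṁ = Q/Δh = 23306 / 946.96 = 24.611 kg/s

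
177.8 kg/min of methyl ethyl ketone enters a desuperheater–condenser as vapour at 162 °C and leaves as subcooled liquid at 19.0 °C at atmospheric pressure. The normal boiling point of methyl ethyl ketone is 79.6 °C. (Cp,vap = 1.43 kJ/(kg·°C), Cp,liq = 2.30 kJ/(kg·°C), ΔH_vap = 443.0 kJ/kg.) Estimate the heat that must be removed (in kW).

vapour 162→79.6 °C: -117.83 kJ/kg
condensation at 79.6 °C: -443 kJ/kg
liquid 79.6→19.0 °C: -139.38 kJ/kg
Δh = -117.83 + -443 + -139.38 = -700.21 kJ/kg
Q = ṁ·Δh = 177.8 kg/min × -700.21 kJ/kg = -124500 kJ/min
|Q| = 2075 kW

Q_c = 2070 kW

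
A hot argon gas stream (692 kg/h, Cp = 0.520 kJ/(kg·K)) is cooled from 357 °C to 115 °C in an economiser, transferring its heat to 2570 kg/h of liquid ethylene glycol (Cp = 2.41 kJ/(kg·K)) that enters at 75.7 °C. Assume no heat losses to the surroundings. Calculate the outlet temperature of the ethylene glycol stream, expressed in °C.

Heat released by hot stream: Q = 692 × 0.520 × (357 − 115) = 87081 kJ/h
Energy balance on cold side (adiabatic exchanger): Q = ṁ_c·Cp_c·(T_c,out − T_c,in)
T_c,out = 75.7 + 87081/(2570 × 2.41) = 89.76 °C

T_c,out = 89.8 °C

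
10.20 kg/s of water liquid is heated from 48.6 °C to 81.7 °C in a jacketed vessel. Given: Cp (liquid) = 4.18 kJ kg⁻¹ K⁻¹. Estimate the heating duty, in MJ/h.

Q = ṁ·Cp·ΔT = 10.20 × 4.18 × (81.7 − 48.6) = 1411.3 kJ/s
Heating duty = 5080.5 MJ/h

Q = 5080 MJ/h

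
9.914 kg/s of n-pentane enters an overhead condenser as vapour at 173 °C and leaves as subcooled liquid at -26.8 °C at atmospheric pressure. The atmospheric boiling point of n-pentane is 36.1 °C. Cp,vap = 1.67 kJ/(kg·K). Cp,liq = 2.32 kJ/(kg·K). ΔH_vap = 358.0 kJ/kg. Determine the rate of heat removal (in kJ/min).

Q_c = 436000 kJ/min

vapour 173→36.1 °C: -228.62 kJ/kg
condensation at 36.1 °C: -358 kJ/kg
liquid 36.1→-26.8 °C: -145.93 kJ/kg
Δh = -228.62 + -358 + -145.93 = -732.55 kJ/kg
Q = ṁ·Δh = 9.914 kg/s × -732.55 kJ/kg = -7262.5 kJ/s
|Q| = 7262.5 kW = 435750 kJ/min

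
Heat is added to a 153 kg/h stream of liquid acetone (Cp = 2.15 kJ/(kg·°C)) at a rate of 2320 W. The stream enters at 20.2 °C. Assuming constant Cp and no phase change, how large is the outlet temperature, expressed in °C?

Q = 2320 W = 8352 kJ/h
ΔT = Q/(ṁ·Cp) = 8352/(153×2.15) = 25.39 K
T_out = 20.2 + 25.39 = 45.59 °C

T_out = 45.6 °C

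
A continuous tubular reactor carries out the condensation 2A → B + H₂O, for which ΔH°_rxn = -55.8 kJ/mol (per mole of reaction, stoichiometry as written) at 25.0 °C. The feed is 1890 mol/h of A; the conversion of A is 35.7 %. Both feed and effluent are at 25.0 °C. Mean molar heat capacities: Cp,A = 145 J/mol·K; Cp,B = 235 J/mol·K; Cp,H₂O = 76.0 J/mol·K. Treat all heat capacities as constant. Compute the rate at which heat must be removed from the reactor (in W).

Extent of reaction ξ = 0.357 × 1890 / 2 = 337.37 mol/h
Reaction term: ξ·ΔH°_rxn = 337.37 × -55.8 = -18825 kJ/h
Q = ΔH = -18825 kJ/h = -5.2292 kW
Heat removed = 5229.2 W

Q_out = 5230 W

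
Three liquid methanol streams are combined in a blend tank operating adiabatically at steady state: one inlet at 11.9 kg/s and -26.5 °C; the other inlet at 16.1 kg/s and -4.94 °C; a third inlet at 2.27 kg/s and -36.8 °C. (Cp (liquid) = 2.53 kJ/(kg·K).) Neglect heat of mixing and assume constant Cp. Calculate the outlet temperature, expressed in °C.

T_out = -15.8 °C

No heat crosses the boundary, so H_out = H_in.
T_out = Σ ṁᵢCp,ᵢTᵢ / Σ ṁᵢCp,ᵢ
      = -1210.4 / 76.583 = -15.805 °C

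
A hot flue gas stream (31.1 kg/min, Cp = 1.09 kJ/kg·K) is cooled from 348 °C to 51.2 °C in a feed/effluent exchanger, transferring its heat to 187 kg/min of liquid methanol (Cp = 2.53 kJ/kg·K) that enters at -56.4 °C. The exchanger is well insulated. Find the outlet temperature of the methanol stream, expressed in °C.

Heat released by hot stream: Q = 31.1 × 1.09 × (348 − 51.2) = 10061 kJ/min
Energy balance on cold side (adiabatic exchanger): Q = ṁ_c·Cp_c·(T_c,out − T_c,in)
T_c,out = -56.4 + 10061/(187 × 2.53) = -35.134 °C

T_c,out = -35.1 °C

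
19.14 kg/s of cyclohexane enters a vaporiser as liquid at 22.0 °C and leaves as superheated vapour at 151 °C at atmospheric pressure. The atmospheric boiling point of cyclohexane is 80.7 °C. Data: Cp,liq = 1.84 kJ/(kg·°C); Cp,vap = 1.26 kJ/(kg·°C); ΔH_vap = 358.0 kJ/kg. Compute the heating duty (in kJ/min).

liquid 22.0→80.7 °C: 108.01 kJ/kg
vaporisation at 80.7 °C: 358 kJ/kg
vapour 80.7→151 °C: 88.578 kJ/kg
Δh = 108.01 + 358 + 88.578 = 554.59 kJ/kg
Q = ṁ·Δh = 19.14 kg/s × 554.59 kJ/kg = 10615 kJ/s
|Q| = 10615 kW = 636890 kJ/min

Q = 637000 kJ/min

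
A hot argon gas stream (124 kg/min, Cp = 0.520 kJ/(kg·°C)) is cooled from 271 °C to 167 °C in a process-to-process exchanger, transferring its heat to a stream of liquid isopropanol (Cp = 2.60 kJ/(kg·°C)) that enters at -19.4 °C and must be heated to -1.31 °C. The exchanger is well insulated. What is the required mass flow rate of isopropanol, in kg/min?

ṁ_c = 143 kg/min

Heat released by hot stream: Q = 124 × 0.520 × (271 − 167) = 6705.9 kJ/min
Energy balance on cold side (adiabatic exchanger): Q = ṁ_c·Cp_c·(T_c,out − T_c,in)
ṁ_c = 6705.9 / [2.60 × (-1.31 − -19.4)] = 142.58 kg/min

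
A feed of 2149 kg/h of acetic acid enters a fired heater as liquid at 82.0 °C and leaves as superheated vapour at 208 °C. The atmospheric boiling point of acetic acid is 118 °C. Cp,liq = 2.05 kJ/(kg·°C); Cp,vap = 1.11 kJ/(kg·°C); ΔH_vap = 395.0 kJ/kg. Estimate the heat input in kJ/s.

Q = 339 kJ/s

liquid 82.0→118 °C: 73.8 kJ/kg
vaporisation at 118 °C: 395 kJ/kg
vapour 118→208 °C: 99.9 kJ/kg
Δh = 73.8 + 395 + 99.9 = 568.7 kJ/kg
Q = ṁ·Δh = 2149 kg/h × 568.7 kJ/kg = 1.2221e+06 kJ/h
|Q| = 339.48 kW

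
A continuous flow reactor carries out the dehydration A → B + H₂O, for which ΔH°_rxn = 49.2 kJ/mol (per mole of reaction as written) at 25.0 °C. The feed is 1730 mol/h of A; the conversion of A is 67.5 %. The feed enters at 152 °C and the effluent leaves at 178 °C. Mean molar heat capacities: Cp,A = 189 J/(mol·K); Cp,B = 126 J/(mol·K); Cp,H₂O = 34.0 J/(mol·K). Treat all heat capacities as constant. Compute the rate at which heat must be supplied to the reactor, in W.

Extent of reaction ξ = 0.675 × 1730 = 1167.8 mol/h
Reaction term: ξ·ΔH°_rxn = 1167.8 × 49.2 = 57453 kJ/h
Sensible, feed 152→25 °C: -41525 kJ/h
Outlet flows (mol/h): A 562.25, B 1167.8, H₂O 1167.8
Sensible, products 25→178 °C: 44845 kJ/h
Q = ΔH = 60773 kJ/h = 16.881 kW
Heat supplied = 16881 W

Q_in = 16900 W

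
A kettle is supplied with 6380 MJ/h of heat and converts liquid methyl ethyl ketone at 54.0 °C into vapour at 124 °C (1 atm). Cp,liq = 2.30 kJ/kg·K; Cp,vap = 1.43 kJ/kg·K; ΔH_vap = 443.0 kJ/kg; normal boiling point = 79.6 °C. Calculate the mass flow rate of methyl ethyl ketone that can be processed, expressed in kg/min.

ṁ = 188 kg/min

Δh = 2.30×(79.6−54.0) + 443.0 + 1.43×(124−79.6) = 565.37 kJ/kg
Q = 6380 MJ/h = 1772.2 kJ/s = 106330 kJ/min
ṁ = Q/Δh = 106330 / 565.37 = 188.08 kg/min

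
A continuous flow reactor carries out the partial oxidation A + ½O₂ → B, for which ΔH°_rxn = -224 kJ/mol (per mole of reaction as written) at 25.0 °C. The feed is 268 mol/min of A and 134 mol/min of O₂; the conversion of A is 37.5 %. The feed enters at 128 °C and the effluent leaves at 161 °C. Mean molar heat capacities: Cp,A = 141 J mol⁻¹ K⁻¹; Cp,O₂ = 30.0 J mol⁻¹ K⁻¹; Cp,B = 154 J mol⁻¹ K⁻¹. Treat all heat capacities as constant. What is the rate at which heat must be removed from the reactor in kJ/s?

Q_out = 353 kJ/s

Extent of reaction ξ = 0.375 × 268 = 100.5 mol/min
Reaction term: ξ·ΔH°_rxn = 100.5 × -224 = -22512 kJ/min
Sensible, feed 128→25 °C: -4306.2 kJ/min
Outlet flows (mol/min): A 167.5, O₂ 83.75, B 100.5
Sensible, products 25→161 °C: 5658.6 kJ/min
Q = ΔH = -21160 kJ/min = -352.66 kW
Heat removed = 352.66 kJ/s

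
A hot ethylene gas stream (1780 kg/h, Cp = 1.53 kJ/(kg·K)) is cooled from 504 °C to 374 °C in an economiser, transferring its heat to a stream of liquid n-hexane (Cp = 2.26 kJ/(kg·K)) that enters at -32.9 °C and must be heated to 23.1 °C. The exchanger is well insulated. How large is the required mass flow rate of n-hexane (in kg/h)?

Heat released by hot stream: Q = 1780 × 1.53 × (504 − 374) = 354040 kJ/h
Energy balance on cold side (adiabatic exchanger): Q = ṁ_c·Cp_c·(T_c,out − T_c,in)
ṁ_c = 354040 / [2.26 × (23.1 − -32.9)] = 2797.4 kg/h

ṁ_c = 2800 kg/h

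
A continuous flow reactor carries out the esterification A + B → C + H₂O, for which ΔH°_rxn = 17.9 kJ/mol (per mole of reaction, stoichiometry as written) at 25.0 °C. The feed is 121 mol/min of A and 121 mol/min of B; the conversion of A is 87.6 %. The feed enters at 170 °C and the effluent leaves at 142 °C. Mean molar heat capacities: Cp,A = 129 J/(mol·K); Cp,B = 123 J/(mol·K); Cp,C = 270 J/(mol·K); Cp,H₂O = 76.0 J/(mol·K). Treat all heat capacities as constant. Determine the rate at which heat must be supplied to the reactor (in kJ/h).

Extent of reaction ξ = 0.876 × 121 = 106 mol/min
Reaction term: ξ·ΔH°_rxn = 106 × 17.9 = 1897.3 kJ/min
Sensible, feed 170→25 °C: -4421.3 kJ/min
Outlet flows (mol/min): A 15.004, B 15.004, C 106, H₂O 106
Sensible, products 25→142 °C: 4733.3 kJ/min
Q = ΔH = 2209.3 kJ/min = 36.822 kW
Heat supplied = 132560 kJ/h

Q_in = 133000 kJ/h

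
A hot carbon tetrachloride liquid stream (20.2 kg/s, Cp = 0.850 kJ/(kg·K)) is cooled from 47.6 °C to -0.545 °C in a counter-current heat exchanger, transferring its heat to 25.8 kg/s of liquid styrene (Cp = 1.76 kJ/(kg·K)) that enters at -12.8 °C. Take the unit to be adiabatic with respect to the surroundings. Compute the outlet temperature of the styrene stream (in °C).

T_c,out = 5.40 °C

Heat released by hot stream: Q = 20.2 × 0.850 × (47.6 − -0.545) = 826.65 kJ/s
Energy balance on cold side (adiabatic exchanger): Q = ṁ_c·Cp_c·(T_c,out − T_c,in)
T_c,out = -12.8 + 826.65/(25.8 × 1.76) = 5.4049 °C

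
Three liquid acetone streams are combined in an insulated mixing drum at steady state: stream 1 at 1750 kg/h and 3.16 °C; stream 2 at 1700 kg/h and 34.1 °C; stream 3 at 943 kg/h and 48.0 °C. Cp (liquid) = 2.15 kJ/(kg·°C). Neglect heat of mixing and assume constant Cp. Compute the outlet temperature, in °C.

No heat crosses the boundary, so H_out = H_in.
Σ ṁᵢCp,ᵢTᵢ = 1750×2.15×3.16 + 1700×2.15×34.1 + 943×2.15×48.0 = 233840
Σ ṁᵢCp,ᵢ = 1750×2.15 + 1700×2.15 + 943×2.15 = 9445
T_out = 233840 / 9445 = 24.758 °C

T_out = 24.8 °C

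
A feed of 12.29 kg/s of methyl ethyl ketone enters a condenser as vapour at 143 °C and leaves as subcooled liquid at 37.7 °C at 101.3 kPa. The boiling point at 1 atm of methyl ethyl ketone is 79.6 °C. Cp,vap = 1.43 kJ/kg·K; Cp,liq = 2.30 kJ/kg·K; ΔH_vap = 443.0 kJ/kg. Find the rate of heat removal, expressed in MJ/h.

vapour 143→79.6 °C: -90.662 kJ/kg
condensation at 79.6 °C: -443 kJ/kg
liquid 79.6→37.7 °C: -96.37 kJ/kg
Δh = -90.662 + -443 + -96.37 = -630.03 kJ/kg
Q = ṁ·Δh = 12.29 kg/s × -630.03 kJ/kg = -7743.1 kJ/s
|Q| = 7743.1 kW = 27875 MJ/h

Q_c = 27900 MJ/h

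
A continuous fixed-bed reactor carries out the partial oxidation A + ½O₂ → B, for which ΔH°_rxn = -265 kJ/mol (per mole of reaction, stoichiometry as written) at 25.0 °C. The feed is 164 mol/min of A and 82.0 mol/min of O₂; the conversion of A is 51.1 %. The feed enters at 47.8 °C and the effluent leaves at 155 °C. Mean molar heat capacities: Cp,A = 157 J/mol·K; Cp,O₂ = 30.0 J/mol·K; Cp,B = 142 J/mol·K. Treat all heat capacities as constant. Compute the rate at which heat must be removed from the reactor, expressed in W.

Extent of reaction ξ = 0.511 × 164 = 83.804 mol/min
Reaction term: ξ·ΔH°_rxn = 83.804 × -265 = -22208 kJ/min
Sensible, feed 47.8→25 °C: -643.14 kJ/min
Outlet flows (mol/min): A 80.196, O₂ 40.098, B 83.804
Sensible, products 25→155 °C: 3340.2 kJ/min
Q = ΔH = -19511 kJ/min = -325.18 kW
Heat removed = 325180 W

Q_out = 325000 W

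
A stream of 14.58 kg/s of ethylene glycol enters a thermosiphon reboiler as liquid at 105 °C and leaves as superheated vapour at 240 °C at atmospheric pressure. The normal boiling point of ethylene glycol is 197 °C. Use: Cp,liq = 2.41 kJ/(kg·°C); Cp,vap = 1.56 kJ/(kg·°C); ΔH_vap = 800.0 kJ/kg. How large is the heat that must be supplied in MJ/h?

Q = 57100 MJ/h

liquid 105→197 °C: 221.72 kJ/kg
vaporisation at 197 °C: 800 kJ/kg
vapour 197→240 °C: 67.08 kJ/kg
Δh = 221.72 + 800 + 67.08 = 1088.8 kJ/kg
Q = ṁ·Δh = 14.58 kg/s × 1088.8 kJ/kg = 15875 kJ/s
|Q| = 15875 kW = 57149 MJ/h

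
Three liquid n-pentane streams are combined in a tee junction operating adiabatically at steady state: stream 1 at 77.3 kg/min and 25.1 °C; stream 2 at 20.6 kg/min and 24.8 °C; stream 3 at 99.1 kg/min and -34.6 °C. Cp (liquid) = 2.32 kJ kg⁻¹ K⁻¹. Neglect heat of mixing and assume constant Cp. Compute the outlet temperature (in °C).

T_out = -4.96 °C

Energy balance with Q = 0: Σ ṁᵢCp,ᵢ(T_out − Tᵢ) = 0
T_out = Σ ṁᵢCp,ᵢTᵢ / Σ ṁᵢCp,ᵢ
      = -2268.4 / 457.04 = -4.9632 °C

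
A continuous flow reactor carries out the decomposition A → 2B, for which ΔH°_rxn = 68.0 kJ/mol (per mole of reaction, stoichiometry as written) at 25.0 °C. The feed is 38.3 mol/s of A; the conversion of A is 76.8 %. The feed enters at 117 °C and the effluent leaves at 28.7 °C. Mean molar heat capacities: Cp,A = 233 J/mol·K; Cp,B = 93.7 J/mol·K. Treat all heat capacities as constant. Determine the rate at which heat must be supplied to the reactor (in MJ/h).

Extent of reaction ξ = 0.768 × 38.3 = 29.414 mol/s
Reaction term: ξ·ΔH°_rxn = 29.414 × 68.0 = 2000.2 kJ/s
Sensible, feed 117→25 °C: -821 kJ/s
Outlet flows (mol/s): A 8.8856, B 58.829
Sensible, products 25→28.7 °C: 28.056 kJ/s
Q = ΔH = 1207.2 kJ/s = 1207.2 kW
Heat supplied = 4346 MJ/h

Q_in = 4350 MJ/h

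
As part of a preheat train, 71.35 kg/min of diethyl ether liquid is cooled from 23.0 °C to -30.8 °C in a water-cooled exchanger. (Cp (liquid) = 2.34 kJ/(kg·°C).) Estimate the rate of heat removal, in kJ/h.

Q = ṁ·Cp·ΔT = 71.35 × 2.34 × (-30.8 − 23.0) = -8982.4 kJ/min
Converting: 8982.4 / 60 s = 149.71 kW
Cooling duty = 538940 kJ/h

Q_c = 539000 kJ/h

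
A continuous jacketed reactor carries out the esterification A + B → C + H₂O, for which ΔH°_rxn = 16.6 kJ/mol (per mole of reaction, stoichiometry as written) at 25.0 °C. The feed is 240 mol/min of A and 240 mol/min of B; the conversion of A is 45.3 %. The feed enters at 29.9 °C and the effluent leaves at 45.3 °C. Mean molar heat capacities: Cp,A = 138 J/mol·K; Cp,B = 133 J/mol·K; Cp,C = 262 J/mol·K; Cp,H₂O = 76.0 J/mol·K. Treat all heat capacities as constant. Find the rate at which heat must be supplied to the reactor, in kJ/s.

Extent of reaction ξ = 0.453 × 240 = 108.72 mol/min
Reaction term: ξ·ΔH°_rxn = 108.72 × 16.6 = 1804.8 kJ/min
Sensible, feed 29.9→25 °C: -318.7 kJ/min
Outlet flows (mol/min): A 131.28, B 131.28, C 108.72, H₂O 108.72
Sensible, products 25→45.3 °C: 1468.2 kJ/min
Q = ΔH = 2954.2 kJ/min = 49.237 kW
Heat supplied = 49.237 kJ/s

Q_in = 49.2 kJ/s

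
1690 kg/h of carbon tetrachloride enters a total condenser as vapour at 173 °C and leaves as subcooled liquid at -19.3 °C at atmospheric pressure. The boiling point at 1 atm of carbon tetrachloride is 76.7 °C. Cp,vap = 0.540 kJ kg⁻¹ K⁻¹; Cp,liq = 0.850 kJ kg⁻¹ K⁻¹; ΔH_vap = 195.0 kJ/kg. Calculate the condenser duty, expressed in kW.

vapour 173→76.7 °C: -52.002 kJ/kg
condensation at 76.7 °C: -195 kJ/kg
liquid 76.7→-19.3 °C: -81.6 kJ/kg
Δh = -52.002 + -195 + -81.6 = -328.6 kJ/kg
Q = ṁ·Δh = 1690 kg/h × -328.6 kJ/kg = -555340 kJ/h
|Q| = 154.26 kW

Q_c = 154 kW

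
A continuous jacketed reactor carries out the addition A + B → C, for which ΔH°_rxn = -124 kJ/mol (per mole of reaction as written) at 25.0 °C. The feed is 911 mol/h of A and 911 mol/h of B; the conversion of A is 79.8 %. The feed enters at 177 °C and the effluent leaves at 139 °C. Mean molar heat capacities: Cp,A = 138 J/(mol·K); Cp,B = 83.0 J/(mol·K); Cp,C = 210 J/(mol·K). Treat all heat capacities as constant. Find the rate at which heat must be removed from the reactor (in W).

Q_out = 27400 W

Extent of reaction ξ = 0.798 × 911 = 726.98 mol/h
Reaction term: ξ·ΔH°_rxn = 726.98 × -124 = -90145 kJ/h
Sensible, feed 177→25 °C: -30602 kJ/h
Outlet flows (mol/h): A 184.02, B 184.02, C 726.98
Sensible, products 25→139 °C: 22040 kJ/h
Q = ΔH = -98707 kJ/h = -27.419 kW
Heat removed = 27419 W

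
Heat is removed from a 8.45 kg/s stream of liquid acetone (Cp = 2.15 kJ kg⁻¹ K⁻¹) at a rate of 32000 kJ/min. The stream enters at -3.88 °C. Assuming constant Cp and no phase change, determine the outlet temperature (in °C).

T_out = -33.2 °C

Q = 32000 kJ/min = 533.33 kJ/s
ΔT = Q/(ṁ·Cp) = 533.33/(8.45×2.15) = 29.356 K
T_out = -3.88 − 29.356 = -33.236 °C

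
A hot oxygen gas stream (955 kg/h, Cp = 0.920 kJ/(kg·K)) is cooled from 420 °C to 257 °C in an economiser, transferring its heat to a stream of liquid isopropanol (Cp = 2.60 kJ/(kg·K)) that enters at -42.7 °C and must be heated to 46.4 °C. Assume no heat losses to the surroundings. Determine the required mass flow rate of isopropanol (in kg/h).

Heat released by hot stream: Q = 955 × 0.920 × (420 − 257) = 143210 kJ/h
Energy balance on cold side (adiabatic exchanger): Q = ṁ_c·Cp_c·(T_c,out − T_c,in)
ṁ_c = 143210 / [2.60 × (46.4 − -42.7)] = 618.2 kg/h

ṁ_c = 618 kg/h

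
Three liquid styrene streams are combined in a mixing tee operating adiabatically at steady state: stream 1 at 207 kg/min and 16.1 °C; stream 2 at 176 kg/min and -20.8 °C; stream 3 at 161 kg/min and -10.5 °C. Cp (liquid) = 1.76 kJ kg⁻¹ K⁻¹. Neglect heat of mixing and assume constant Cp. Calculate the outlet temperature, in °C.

T_out = -3.71 °C

Adiabatic, steady state ⇒ Σ ṁᵢCp,ᵢ(T_out − Tᵢ) = 0
Σ ṁᵢCp,ᵢTᵢ = 207×1.76×16.1 + 176×1.76×-20.8 + 161×1.76×-10.5 = -3552.7
Σ ṁᵢCp,ᵢ = 207×1.76 + 176×1.76 + 161×1.76 = 957.44
T_out = -3552.7 / 957.44 = -3.7107 °C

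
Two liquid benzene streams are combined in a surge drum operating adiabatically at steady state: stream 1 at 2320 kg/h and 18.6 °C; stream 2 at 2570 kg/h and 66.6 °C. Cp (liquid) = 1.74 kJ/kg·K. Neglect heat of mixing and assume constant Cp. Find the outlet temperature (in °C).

No heat crosses the boundary, so H_out = H_in.
Σ ṁᵢCp,ᵢTᵢ = 2320×1.74×18.6 + 2570×1.74×66.6 = 372910
Σ ṁᵢCp,ᵢ = 2320×1.74 + 2570×1.74 = 8508.6
T_out = 372910 / 8508.6 = 43.827 °C

T_out = 43.8 °C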